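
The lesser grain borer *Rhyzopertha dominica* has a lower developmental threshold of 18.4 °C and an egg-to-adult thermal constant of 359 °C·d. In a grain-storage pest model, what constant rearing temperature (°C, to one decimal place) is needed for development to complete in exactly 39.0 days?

Required daily accumulation = 359 / 39.0 = 9.205 DD/day.
T = T_base + 9.205 = 18.4 + 9.205 = 27.605 ≈ 27.6 °C.

27.6 °C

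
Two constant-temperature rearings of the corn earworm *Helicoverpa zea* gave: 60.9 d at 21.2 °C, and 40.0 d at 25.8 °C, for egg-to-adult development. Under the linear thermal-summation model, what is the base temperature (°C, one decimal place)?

Under the model K = D·(T − T_b), so D₁·(T₁ − T_b) = D₂·(T₂ − T_b).
60.9·(21.2 − T_b) = 40.0·(25.8 − T_b)
T_b = (60.9·21.2 − 40.0·25.8) / (60.9 − 40.0) = 259.08 / 20.9 = 12.396 °C ≈ 12.4 °C.

12.4 °C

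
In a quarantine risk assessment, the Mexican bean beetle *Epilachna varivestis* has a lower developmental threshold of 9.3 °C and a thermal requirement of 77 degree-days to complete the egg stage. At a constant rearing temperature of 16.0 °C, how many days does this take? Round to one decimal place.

Daily accumulation = 16.0 − 9.3 = 6.7 DD/day.
Duration = 77 / 6.7 = 11.493 ≈ 11.5 days.

11.5 days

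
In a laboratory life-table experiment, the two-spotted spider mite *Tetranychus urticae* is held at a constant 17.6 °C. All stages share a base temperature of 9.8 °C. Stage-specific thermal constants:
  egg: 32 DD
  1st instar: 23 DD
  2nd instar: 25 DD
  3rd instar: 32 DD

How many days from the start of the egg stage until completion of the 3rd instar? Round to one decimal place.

14.4 days

Daily accumulation at 17.6 °C = 17.6 − 9.8 = 7.8 DD/day.
Total K = 32 + 23 + 25 + 32 = 112 DD.
Total duration = 112 / 7.8 = 14.359 ≈ 14.4 days.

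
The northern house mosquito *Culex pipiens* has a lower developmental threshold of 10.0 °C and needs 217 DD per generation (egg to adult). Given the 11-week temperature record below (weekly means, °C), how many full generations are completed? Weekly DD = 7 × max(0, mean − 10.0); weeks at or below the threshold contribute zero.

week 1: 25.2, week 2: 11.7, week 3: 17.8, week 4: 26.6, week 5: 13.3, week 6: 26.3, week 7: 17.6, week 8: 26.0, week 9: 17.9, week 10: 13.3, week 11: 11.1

Weekly DD (7 × max(0, T̄ − 10.0)): 106.4, 11.9, 54.6, 116.2, 23.1, 114.1, 53.2, 112.0, 55.3, 23.1, 7.7.
Season total = 677.6 DD.
Complete generations = ⌊677.6 / 217⌋ = 3.

3 generations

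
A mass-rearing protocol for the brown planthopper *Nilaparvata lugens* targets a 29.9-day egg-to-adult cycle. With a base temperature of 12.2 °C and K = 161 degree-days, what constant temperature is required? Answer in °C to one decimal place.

Required daily accumulation = 161 / 29.9 = 5.385 DD/day.
T = T_base + 5.385 = 12.2 + 5.385 = 17.585 ≈ 17.6 °C.

17.6 °C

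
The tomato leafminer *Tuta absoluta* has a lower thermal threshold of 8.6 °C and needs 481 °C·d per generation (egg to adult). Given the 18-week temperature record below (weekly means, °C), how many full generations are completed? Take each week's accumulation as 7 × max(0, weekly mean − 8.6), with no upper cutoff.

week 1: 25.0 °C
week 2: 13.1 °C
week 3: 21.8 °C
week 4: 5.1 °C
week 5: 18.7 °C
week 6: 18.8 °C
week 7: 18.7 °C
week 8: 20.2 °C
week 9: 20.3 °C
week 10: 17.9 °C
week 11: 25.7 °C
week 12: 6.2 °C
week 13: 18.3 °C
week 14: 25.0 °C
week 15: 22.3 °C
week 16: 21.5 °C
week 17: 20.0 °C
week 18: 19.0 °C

2 generations

Weekly DD (7 × max(0, T̄ − 8.6)): 114.8, 31.5, 92.4, 0.0, 70.7, 71.4, 70.7, 81.2, 81.9, 65.1, 119.7, 0.0, 67.9, 114.8, 95.9, 90.3, 79.8, 72.8.
Season total = 1320.9 DD.
Complete generations = ⌊1320.9 / 481⌋ = 2.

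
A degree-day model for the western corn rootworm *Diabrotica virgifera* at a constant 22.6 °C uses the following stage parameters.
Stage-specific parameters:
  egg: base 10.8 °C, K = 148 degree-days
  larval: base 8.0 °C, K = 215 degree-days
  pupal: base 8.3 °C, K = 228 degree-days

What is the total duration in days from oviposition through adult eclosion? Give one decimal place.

43.2 days

egg: 148 / (22.6 − 10.8) = 148 / 11.8 = 12.542 d.
larval: 215 / (22.6 − 8.0) = 215 / 14.6 = 14.726 d.
pupal: 228 / (22.6 − 8.3) = 228 / 14.3 = 15.944 d.
Sum = 43.212 ≈ 43.2 days.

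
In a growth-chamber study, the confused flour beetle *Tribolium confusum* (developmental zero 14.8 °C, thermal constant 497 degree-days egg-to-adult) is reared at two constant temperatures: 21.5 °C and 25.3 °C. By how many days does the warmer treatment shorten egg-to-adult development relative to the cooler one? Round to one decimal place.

26.8 days

At 21.5 °C: 497 / (21.5 − 14.8) = 497 / 6.7 = 74.179 d.
At 25.3 °C: 497 / (25.3 − 14.8) = 497 / 10.5 = 47.333 d.
Difference = |74.179 − 47.333| = 26.846 ≈ 26.8 days.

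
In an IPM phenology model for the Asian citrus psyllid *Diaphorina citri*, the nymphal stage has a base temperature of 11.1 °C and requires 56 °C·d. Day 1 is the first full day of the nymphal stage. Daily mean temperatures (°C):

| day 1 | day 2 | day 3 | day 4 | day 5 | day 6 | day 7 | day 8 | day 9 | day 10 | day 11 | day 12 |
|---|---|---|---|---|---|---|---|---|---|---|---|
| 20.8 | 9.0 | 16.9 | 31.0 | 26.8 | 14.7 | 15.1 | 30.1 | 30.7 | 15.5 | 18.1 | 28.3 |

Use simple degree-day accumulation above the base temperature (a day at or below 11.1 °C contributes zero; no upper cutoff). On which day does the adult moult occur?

Daily DD above 11.1 °C: 9.7, 0.0, 5.8, 19.9, 15.7, 3.6, 4.0, 19.0, 19.6, 4.4, 7.0, 17.2.
Cumulative: 9.7, 9.7, 15.5, 35.4, 51.1, 54.7, 58.7, 77.7, 97.3, 101.7, 108.7, 125.9.
The total first reaches 56 DD on day 7.

day 7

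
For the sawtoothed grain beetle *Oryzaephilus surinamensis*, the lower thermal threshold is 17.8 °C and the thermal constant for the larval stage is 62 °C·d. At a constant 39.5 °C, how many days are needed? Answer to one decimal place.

Daily accumulation = 39.5 − 17.8 = 21.7 DD/day.
Duration = 62 / 21.7 = 2.857 ≈ 2.9 days.

2.9 days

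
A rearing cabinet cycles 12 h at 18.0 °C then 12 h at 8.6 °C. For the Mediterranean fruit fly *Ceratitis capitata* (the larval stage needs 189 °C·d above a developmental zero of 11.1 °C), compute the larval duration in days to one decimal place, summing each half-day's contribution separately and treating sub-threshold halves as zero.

54.8 days

Day half: max(0, 18.0 − 11.1) × 0.5 = 6.9 × 0.5 = 3.45 DD.
Night half: max(0, 8.6 − 11.1) × 0.5 = 0.0 × 0.5 = 0.00 DD.
Per 24 h: 3.45 DD/day.
Duration = 189 / 3.45 = 54.783 ≈ 54.8 days.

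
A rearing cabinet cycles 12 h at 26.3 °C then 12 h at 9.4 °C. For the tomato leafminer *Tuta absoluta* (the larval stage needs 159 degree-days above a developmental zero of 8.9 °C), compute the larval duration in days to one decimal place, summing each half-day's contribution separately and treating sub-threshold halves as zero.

17.8 days

Day half: max(0, 26.3 − 8.9) × 0.5 = 17.4 × 0.5 = 8.70 DD.
Night half: max(0, 9.4 − 8.9) × 0.5 = 0.5 × 0.5 = 0.25 DD.
Per 24 h: 8.95 DD/day.
Duration = 159 / 8.95 = 17.765 ≈ 17.8 days.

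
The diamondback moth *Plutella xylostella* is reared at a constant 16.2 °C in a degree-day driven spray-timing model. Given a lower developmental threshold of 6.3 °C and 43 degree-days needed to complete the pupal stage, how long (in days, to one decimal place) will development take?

Daily accumulation = 16.2 − 6.3 = 9.9 DD/day.
Duration = 43 / 9.9 = 4.343 ≈ 4.3 days.

4.3 days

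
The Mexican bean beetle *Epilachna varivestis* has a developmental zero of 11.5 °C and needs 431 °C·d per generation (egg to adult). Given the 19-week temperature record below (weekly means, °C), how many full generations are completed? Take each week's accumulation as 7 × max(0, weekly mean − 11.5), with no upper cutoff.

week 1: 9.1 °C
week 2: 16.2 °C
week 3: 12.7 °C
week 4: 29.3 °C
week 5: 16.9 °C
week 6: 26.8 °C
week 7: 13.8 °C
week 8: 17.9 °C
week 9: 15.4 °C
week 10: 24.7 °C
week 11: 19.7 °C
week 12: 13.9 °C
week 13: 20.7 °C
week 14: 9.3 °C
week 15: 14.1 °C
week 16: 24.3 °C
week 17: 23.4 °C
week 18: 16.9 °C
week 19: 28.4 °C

2 generations

Weekly DD (7 × max(0, T̄ − 11.5)): 0.0, 32.9, 8.4, 124.6, 37.8, 107.1, 16.1, 44.8, 27.3, 92.4, 57.4, 16.8, 64.4, 0.0, 18.2, 89.6, 83.3, 37.8, 118.3.
Season total = 977.2 DD.
Complete generations = ⌊977.2 / 431⌋ = 2.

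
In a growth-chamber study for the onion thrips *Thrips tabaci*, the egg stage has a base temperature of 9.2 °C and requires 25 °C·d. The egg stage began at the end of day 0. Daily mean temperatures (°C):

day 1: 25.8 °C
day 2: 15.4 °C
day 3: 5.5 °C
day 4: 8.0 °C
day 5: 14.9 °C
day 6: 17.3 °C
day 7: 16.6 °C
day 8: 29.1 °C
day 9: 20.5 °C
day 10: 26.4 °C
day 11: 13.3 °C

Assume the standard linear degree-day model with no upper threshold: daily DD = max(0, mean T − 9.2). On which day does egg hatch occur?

day 5

Daily DD above 9.2 °C: 16.6, 6.2, 0.0, 0.0, 5.7, 8.1, 7.4, 19.9, 11.3, 17.2, 4.1.
Cumulative: 16.6, 22.8, 22.8, 22.8, 28.5, 36.6, 44.0, 63.9, 75.2, 92.4, 96.5.
The total first reaches 25 DD on day 5.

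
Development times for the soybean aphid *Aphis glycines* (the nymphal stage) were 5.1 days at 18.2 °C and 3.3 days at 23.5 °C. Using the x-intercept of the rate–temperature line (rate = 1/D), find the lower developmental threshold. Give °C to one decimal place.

Linear rate model ⇒ the product D·(T − T_b) is constant across temperatures.
5.1·(18.2 − T_b) = 3.3·(23.5 − T_b)
T_b = (5.1·18.2 − 3.3·23.5) / (5.1 − 3.3) = 15.27 / 1.8 = 8.483 °C ≈ 8.5 °C.

8.5 °C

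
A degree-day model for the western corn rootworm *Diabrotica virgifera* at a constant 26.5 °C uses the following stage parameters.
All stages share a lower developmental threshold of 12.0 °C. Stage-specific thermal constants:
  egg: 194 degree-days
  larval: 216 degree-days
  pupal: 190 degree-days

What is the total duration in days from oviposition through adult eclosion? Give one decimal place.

Daily accumulation at 26.5 °C = 26.5 − 12.0 = 14.5 DD/day.
Total K = 194 + 216 + 190 = 600 DD.
Total duration = 600 / 14.5 = 41.379 ≈ 41.4 days.

41.4 days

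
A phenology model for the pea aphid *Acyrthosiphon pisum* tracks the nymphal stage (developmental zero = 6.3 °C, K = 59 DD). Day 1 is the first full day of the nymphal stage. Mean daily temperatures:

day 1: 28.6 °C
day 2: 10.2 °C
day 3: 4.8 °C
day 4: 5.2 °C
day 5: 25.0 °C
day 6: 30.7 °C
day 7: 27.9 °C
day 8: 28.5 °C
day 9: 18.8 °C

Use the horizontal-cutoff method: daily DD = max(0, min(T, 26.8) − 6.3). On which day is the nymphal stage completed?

day 6

Daily DD above 6.3 °C (capped at 20.5): 20.5, 3.9, 0.0, 0.0, 18.7, 20.5, 20.5, 20.5, 12.5.
Cumulative: 20.5, 24.4, 24.4, 24.4, 43.1, 63.6, 84.1, 104.6, 117.1.
The total first reaches 59 DD on day 6.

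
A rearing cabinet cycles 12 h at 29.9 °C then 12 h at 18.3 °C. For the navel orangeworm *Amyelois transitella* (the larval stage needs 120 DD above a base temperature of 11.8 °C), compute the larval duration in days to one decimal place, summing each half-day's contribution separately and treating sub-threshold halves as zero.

Day half: max(0, 29.9 − 11.8) × 0.5 = 18.1 × 0.5 = 9.05 DD.
Night half: max(0, 18.3 − 11.8) × 0.5 = 6.5 × 0.5 = 3.25 DD.
Per 24 h: 12.30 DD/day.
Duration = 120 / 12.30 = 9.756 ≈ 9.8 days.

9.8 days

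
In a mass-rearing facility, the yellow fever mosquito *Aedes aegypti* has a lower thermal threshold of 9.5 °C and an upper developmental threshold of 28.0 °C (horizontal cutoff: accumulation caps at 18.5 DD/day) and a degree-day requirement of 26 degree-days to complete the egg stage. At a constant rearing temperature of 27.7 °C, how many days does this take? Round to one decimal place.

1.4 days

Daily accumulation = 27.7 − 9.5 = 18.2 DD/day.
Duration = 26 / 18.2 = 1.429 ≈ 1.4 days.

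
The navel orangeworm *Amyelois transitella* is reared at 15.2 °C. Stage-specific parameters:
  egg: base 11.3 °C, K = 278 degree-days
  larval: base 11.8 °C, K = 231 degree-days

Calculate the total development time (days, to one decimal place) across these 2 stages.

139.2 days

egg: 278 / (15.2 − 11.3) = 278 / 3.9 = 71.282 d.
larval: 231 / (15.2 − 11.8) = 231 / 3.4 = 67.941 d.
Sum = 139.223 ≈ 139.2 days.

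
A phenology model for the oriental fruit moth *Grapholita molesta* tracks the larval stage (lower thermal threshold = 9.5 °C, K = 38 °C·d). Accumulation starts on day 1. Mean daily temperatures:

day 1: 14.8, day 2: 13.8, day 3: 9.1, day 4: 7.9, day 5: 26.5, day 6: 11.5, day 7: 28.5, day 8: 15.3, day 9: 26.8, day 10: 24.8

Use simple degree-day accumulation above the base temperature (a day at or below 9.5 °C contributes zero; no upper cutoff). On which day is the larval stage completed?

day 7

Daily DD above 9.5 °C: 5.3, 4.3, 0.0, 0.0, 17.0, 2.0, 19.0, 5.8, 17.3, 15.3.
Cumulative: 5.3, 9.6, 9.6, 9.6, 26.6, 28.6, 47.6, 53.4, 70.7, 86.0.
The total first reaches 38 DD on day 7.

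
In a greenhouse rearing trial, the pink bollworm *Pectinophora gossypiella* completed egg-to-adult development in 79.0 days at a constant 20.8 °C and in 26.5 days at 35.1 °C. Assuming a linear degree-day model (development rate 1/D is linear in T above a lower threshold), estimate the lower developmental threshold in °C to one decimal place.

13.6 °C

Under the model K = D·(T − T_b), so D₁·(T₁ − T_b) = D₂·(T₂ − T_b).
79.0·(20.8 − T_b) = 26.5·(35.1 − T_b)
T_b = (79.0·20.8 − 26.5·35.1) / (79.0 − 26.5) = 713.05 / 52.5 = 13.582 °C ≈ 13.6 °C.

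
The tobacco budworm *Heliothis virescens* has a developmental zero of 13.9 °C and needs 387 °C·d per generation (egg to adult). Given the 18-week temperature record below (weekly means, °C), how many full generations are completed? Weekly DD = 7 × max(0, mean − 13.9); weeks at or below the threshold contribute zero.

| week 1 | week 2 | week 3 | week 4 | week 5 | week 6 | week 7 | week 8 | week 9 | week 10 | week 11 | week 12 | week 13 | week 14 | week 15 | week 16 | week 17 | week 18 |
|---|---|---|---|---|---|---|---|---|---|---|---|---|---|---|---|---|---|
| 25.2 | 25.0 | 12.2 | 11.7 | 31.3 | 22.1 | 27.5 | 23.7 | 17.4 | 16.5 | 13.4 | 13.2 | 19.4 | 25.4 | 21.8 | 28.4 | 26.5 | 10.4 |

2 generations

Weekly DD (7 × max(0, T̄ − 13.9)): 79.1, 77.7, 0.0, 0.0, 121.8, 57.4, 95.2, 68.6, 24.5, 18.2, 0.0, 0.0, 38.5, 80.5, 55.3, 101.5, 88.2, 0.0.
Season total = 906.5 DD.
Complete generations = ⌊906.5 / 387⌋ = 2.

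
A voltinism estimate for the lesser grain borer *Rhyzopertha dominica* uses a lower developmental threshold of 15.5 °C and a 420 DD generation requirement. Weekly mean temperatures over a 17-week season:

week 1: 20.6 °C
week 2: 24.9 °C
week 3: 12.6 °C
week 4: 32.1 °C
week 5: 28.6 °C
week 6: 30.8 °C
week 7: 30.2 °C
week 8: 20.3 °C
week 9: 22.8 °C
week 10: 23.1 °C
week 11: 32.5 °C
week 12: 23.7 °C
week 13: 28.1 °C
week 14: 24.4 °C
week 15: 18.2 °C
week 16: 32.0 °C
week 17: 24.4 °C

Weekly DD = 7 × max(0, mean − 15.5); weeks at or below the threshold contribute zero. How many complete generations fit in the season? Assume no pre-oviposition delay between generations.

2 generations

Weekly DD (7 × max(0, T̄ − 15.5)): 35.7, 65.8, 0.0, 116.2, 91.7, 107.1, 102.9, 33.6, 51.1, 53.2, 119.0, 57.4, 88.2, 62.3, 18.9, 115.5, 62.3.
Season total = 1180.9 DD.
Complete generations = ⌊1180.9 / 420⌋ = 2.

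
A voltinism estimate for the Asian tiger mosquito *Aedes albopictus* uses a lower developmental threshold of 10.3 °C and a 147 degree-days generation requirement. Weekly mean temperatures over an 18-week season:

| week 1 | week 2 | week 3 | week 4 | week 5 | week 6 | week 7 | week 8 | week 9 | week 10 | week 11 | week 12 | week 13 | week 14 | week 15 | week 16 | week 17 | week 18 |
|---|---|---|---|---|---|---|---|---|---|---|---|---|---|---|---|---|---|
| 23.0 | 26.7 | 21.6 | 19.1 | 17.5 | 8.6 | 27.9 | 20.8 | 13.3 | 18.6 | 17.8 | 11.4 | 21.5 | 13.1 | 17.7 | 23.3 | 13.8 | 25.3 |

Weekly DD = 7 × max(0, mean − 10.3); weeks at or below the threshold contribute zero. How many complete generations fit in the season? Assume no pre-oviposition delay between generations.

Weekly DD (7 × max(0, T̄ − 10.3)): 88.9, 114.8, 79.1, 61.6, 50.4, 0.0, 123.2, 73.5, 21.0, 58.1, 52.5, 7.7, 78.4, 19.6, 51.8, 91.0, 24.5, 105.0.
Season total = 1101.1 DD.
Complete generations = ⌊1101.1 / 147⌋ = 7.

7 generations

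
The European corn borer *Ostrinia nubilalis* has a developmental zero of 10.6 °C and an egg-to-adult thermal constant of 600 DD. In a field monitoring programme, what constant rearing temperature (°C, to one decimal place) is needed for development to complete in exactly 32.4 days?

29.1 °C

Required daily accumulation = 600 / 32.4 = 18.519 DD/day.
T = T_base + 18.519 = 10.6 + 18.519 = 29.119 ≈ 29.1 °C.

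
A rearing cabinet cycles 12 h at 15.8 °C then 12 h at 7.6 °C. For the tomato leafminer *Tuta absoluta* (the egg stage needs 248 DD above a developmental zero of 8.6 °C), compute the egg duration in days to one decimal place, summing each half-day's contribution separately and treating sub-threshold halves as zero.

Day half: max(0, 15.8 − 8.6) × 0.5 = 7.2 × 0.5 = 3.60 DD.
Night half: max(0, 7.6 − 8.6) × 0.5 = 0.0 × 0.5 = 0.00 DD.
Per 24 h: 3.60 DD/day.
Duration = 248 / 3.60 = 68.889 ≈ 68.9 days.

68.9 days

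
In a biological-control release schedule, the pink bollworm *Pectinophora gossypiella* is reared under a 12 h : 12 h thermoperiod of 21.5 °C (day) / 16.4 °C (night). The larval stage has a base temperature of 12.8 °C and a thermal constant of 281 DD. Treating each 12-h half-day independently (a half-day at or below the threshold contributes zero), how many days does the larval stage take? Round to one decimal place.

45.7 days

Day half: max(0, 21.5 − 12.8) × 0.5 = 8.7 × 0.5 = 4.35 DD.
Night half: max(0, 16.4 − 12.8) × 0.5 = 3.6 × 0.5 = 1.80 DD.
Per 24 h: 6.15 DD/day.
Duration = 281 / 6.15 = 45.691 ≈ 45.7 days.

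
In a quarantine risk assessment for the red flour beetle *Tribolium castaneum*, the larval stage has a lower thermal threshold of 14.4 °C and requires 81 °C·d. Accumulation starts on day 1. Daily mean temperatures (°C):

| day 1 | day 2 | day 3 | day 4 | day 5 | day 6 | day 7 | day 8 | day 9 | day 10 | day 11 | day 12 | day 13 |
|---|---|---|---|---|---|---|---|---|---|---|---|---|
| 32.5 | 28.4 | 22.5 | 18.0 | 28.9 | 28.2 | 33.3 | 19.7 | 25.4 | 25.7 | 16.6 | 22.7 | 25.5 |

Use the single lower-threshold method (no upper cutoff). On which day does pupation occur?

day 7

Daily DD above 14.4 °C: 18.1, 14.0, 8.1, 3.6, 14.5, 13.8, 18.9, 5.3, 11.0, 11.3, 2.2, 8.3, 11.1.
Cumulative: 18.1, 32.1, 40.2, 43.8, 58.3, 72.1, 91.0, 96.3, 107.3, 118.6, 120.8, 129.1, 140.2.
The total first reaches 81 DD on day 7.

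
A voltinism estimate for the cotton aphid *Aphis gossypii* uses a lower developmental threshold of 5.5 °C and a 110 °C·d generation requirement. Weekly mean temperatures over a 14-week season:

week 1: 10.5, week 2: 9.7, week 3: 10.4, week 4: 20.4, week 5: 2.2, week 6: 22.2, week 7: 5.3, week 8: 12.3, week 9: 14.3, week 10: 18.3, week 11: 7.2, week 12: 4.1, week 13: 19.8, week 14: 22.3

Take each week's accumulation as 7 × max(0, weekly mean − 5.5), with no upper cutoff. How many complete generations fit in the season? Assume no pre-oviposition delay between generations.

Weekly DD (7 × max(0, T̄ − 5.5)): 35.0, 29.4, 34.3, 104.3, 0.0, 116.9, 0.0, 47.6, 61.6, 89.6, 11.9, 0.0, 100.1, 117.6.
Season total = 748.3 DD.
Complete generations = ⌊748.3 / 110⌋ = 6.

6 generations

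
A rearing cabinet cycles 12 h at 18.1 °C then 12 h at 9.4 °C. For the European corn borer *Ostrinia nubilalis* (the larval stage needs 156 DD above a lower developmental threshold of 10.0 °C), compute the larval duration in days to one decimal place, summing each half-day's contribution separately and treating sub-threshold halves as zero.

Day half: max(0, 18.1 − 10.0) × 0.5 = 8.1 × 0.5 = 4.05 DD.
Night half: max(0, 9.4 − 10.0) × 0.5 = 0.0 × 0.5 = 0.00 DD.
Per 24 h: 4.05 DD/day.
Duration = 156 / 4.05 = 38.519 ≈ 38.5 days.

38.5 days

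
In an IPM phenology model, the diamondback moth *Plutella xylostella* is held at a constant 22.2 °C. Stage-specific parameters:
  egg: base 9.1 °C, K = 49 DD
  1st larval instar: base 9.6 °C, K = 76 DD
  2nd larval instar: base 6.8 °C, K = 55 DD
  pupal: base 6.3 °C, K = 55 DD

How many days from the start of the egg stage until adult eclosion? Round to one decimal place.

16.8 days

egg: 49 / (22.2 − 9.1) = 49 / 13.1 = 3.740 d.
1st larval instar: 76 / (22.2 − 9.6) = 76 / 12.6 = 6.032 d.
2nd larval instar: 55 / (22.2 − 6.8) = 55 / 15.4 = 3.571 d.
pupal: 55 / (22.2 − 6.3) = 55 / 15.9 = 3.459 d.
Sum = 16.803 ≈ 16.8 days.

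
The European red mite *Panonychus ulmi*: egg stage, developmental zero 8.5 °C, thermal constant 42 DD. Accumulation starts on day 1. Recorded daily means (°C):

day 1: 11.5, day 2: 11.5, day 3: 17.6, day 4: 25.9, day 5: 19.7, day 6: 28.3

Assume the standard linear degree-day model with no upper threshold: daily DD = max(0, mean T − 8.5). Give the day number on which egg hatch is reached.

Daily DD above 8.5 °C: 3.0, 3.0, 9.1, 17.4, 11.2, 19.8.
Cumulative: 3.0, 6.0, 15.1, 32.5, 43.7, 63.5.
The total first reaches 42 DD on day 5.

day 5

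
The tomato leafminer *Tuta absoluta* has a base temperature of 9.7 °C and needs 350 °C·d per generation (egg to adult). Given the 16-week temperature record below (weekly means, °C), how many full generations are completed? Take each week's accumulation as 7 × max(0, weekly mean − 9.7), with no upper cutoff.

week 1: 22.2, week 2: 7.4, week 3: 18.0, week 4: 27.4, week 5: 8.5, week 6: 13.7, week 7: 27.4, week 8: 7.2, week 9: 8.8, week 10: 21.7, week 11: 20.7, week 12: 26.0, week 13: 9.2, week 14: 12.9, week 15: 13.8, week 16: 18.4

Weekly DD (7 × max(0, T̄ − 9.7)): 87.5, 0.0, 58.1, 123.9, 0.0, 28.0, 123.9, 0.0, 0.0, 84.0, 77.0, 114.1, 0.0, 22.4, 28.7, 60.9.
Season total = 808.5 DD.
Complete generations = ⌊808.5 / 350⌋ = 2.

2 generations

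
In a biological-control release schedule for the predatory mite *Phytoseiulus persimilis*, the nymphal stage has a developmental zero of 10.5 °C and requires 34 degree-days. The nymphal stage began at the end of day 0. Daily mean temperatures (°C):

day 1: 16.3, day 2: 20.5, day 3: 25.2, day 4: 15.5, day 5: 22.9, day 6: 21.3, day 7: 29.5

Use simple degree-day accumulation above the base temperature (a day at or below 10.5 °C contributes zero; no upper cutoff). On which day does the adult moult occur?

day 4

Daily DD above 10.5 °C: 5.8, 10.0, 14.7, 5.0, 12.4, 10.8, 19.0.
Cumulative: 5.8, 15.8, 30.5, 35.5, 47.9, 58.7, 77.7.
The total first reaches 34 DD on day 4.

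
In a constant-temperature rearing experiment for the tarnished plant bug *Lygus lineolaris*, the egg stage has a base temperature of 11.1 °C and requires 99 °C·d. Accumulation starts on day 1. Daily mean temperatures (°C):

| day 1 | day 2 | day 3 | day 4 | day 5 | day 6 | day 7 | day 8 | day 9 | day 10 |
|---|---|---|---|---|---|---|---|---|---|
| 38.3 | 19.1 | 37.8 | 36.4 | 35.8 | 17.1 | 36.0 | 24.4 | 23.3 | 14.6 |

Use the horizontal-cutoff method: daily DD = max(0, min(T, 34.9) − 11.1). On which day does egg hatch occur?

day 5

Daily DD above 11.1 °C (capped at 23.8): 23.8, 8.0, 23.8, 23.8, 23.8, 6.0, 23.8, 13.3, 12.2, 3.5.
Cumulative: 23.8, 31.8, 55.6, 79.4, 103.2, 109.2, 133.0, 146.3, 158.5, 162.0.
The total first reaches 99 DD on day 5.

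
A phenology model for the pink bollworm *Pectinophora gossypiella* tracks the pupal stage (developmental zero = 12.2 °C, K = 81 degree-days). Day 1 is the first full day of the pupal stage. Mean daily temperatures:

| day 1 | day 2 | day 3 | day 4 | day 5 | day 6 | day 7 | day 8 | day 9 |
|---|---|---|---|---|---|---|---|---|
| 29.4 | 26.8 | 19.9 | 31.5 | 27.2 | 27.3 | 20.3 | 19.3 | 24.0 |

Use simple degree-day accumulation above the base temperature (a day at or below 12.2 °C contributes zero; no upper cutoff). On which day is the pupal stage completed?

day 6

Daily DD above 12.2 °C: 17.2, 14.6, 7.7, 19.3, 15.0, 15.1, 8.1, 7.1, 11.8.
Cumulative: 17.2, 31.8, 39.5, 58.8, 73.8, 88.9, 97.0, 104.1, 115.9.
The total first reaches 81 DD on day 6.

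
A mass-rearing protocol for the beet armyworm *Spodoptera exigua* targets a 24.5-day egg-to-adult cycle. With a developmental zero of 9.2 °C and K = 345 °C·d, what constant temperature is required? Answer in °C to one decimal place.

Required daily accumulation = 345 / 24.5 = 14.082 DD/day.
T = T_base + 14.082 = 9.2 + 14.082 = 23.282 ≈ 23.3 °C.

23.3 °C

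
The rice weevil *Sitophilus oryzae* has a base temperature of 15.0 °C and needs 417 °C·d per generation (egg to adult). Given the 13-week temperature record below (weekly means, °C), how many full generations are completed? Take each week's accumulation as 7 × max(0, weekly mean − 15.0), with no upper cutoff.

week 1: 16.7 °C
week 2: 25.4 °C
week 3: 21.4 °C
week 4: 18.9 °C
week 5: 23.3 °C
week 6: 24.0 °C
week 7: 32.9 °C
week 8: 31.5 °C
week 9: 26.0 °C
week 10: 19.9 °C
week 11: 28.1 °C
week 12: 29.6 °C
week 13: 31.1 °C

Weekly DD (7 × max(0, T̄ − 15.0)): 11.9, 72.8, 44.8, 27.3, 58.1, 63.0, 125.3, 115.5, 77.0, 34.3, 91.7, 102.2, 112.7.
Season total = 936.6 DD.
Complete generations = ⌊936.6 / 417⌋ = 2.

2 generations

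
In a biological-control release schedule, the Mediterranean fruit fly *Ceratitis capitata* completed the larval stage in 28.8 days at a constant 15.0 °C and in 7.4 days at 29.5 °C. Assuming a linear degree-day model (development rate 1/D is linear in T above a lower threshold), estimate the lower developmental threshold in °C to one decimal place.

Linear rate model ⇒ the product D·(T − T_b) is constant across temperatures.
28.8·(15.0 − T_b) = 7.4·(29.5 − T_b)
T_b = (28.8·15.0 − 7.4·29.5) / (28.8 − 7.4) = 213.70 / 21.4 = 9.986 °C ≈ 10.0 °C.

10.0 °C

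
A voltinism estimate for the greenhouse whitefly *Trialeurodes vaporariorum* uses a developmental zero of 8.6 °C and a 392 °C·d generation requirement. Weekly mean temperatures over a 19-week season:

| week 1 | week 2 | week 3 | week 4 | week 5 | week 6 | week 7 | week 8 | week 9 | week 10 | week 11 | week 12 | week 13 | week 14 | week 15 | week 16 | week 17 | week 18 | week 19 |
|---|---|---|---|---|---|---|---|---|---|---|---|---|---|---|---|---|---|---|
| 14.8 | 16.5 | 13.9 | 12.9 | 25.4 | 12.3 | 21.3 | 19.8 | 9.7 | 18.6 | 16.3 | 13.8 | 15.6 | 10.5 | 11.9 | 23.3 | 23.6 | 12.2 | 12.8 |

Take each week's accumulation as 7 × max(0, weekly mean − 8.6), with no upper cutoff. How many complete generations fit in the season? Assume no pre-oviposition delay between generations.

2 generations

Weekly DD (7 × max(0, T̄ − 8.6)): 43.4, 55.3, 37.1, 30.1, 117.6, 25.9, 88.9, 78.4, 7.7, 70.0, 53.9, 36.4, 49.0, 13.3, 23.1, 102.9, 105.0, 25.2, 29.4.
Season total = 992.6 DD.
Complete generations = ⌊992.6 / 392⌋ = 2.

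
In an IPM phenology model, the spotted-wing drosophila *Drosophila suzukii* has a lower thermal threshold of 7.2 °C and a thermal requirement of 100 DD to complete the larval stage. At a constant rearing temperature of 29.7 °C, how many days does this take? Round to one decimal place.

Daily accumulation = 29.7 − 7.2 = 22.5 DD/day.
Duration = 100 / 22.5 = 4.444 ≈ 4.4 days.

4.4 days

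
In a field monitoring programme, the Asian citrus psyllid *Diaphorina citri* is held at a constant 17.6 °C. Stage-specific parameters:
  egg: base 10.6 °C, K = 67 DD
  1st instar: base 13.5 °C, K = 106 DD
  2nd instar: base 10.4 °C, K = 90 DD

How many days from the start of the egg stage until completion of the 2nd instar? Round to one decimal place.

egg: 67 / (17.6 − 10.6) = 67 / 7.0 = 9.571 d.
1st instar: 106 / (17.6 − 13.5) = 106 / 4.1 = 25.854 d.
2nd instar: 90 / (17.6 − 10.4) = 90 / 7.2 = 12.500 d.
Sum = 47.925 ≈ 47.9 days.

47.9 days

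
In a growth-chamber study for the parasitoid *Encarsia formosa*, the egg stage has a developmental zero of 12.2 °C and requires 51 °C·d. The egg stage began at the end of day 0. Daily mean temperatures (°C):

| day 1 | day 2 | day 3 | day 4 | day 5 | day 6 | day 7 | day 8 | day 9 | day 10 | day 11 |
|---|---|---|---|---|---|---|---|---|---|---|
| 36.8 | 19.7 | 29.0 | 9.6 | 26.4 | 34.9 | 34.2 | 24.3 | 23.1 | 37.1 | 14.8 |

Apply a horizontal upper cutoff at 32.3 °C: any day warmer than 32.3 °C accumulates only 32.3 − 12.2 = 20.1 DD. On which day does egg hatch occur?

Daily DD above 12.2 °C (capped at 20.1): 20.1, 7.5, 16.8, 0.0, 14.2, 20.1, 20.1, 12.1, 10.9, 20.1, 2.6.
Cumulative: 20.1, 27.6, 44.4, 44.4, 58.6, 78.7, 98.8, 110.9, 121.8, 141.9, 144.5.
The total first reaches 51 DD on day 5.

day 5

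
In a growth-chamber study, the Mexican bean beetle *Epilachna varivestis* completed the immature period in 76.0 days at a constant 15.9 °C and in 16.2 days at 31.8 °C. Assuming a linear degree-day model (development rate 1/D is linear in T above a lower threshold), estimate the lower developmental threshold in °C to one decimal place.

11.6 °C

Equal thermal constants: D₁(T₁ − T_b) = D₂(T₂ − T_b).
76.0·(15.9 − T_b) = 16.2·(31.8 − T_b)
T_b = (76.0·15.9 − 16.2·31.8) / (76.0 − 16.2) = 693.24 / 59.8 = 11.593 °C ≈ 11.6 °C.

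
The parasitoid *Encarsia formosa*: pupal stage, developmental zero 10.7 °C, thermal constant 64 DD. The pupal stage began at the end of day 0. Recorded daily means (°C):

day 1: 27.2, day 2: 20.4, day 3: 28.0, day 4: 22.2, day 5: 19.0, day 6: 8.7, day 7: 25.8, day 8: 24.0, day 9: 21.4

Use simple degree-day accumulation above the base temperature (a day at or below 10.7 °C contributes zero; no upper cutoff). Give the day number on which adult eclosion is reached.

day 7

Daily DD above 10.7 °C: 16.5, 9.7, 17.3, 11.5, 8.3, 0.0, 15.1, 13.3, 10.7.
Cumulative: 16.5, 26.2, 43.5, 55.0, 63.3, 63.3, 78.4, 91.7, 102.4.
The total first reaches 64 DD on day 7.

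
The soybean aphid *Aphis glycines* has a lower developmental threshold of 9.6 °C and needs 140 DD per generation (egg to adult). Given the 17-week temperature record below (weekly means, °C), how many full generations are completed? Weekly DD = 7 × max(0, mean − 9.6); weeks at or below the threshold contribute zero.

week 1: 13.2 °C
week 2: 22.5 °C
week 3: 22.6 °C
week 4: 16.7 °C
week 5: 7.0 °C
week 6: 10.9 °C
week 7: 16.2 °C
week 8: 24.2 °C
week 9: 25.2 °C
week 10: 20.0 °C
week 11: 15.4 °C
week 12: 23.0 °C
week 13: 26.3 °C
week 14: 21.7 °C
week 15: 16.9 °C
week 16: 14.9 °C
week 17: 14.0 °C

Weekly DD (7 × max(0, T̄ − 9.6)): 25.2, 90.3, 91.0, 49.7, 0.0, 9.1, 46.2, 102.2, 109.2, 72.8, 40.6, 93.8, 116.9, 84.7, 51.1, 37.1, 30.8.
Season total = 1050.7 DD.
Complete generations = ⌊1050.7 / 140⌋ = 7.

7 generations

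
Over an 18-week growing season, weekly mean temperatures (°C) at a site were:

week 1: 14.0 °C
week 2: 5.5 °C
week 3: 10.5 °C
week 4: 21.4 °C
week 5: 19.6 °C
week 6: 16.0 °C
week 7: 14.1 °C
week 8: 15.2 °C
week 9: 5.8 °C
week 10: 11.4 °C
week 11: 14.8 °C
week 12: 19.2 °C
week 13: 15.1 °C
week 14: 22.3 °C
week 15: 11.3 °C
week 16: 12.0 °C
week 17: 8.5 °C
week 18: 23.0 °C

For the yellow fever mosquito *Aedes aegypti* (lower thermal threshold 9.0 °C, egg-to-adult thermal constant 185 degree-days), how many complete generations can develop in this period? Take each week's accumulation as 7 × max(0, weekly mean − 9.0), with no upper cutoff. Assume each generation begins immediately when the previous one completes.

Weekly DD (7 × max(0, T̄ − 9.0)): 35.0, 0.0, 10.5, 86.8, 74.2, 49.0, 35.7, 43.4, 0.0, 16.8, 40.6, 71.4, 42.7, 93.1, 16.1, 21.0, 0.0, 98.0.
Season total = 734.3 DD.
Complete generations = ⌊734.3 / 185⌋ = 3.

3 generations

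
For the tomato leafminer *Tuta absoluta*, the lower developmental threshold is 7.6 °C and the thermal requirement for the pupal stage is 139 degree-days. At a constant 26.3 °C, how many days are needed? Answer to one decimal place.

Daily accumulation = 26.3 − 7.6 = 18.7 DD/day.
Duration = 139 / 18.7 = 7.433 ≈ 7.4 days.

7.4 days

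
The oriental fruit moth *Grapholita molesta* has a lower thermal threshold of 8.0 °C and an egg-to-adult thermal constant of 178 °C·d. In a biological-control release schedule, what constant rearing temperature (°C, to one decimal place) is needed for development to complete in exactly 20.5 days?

16.7 °C

Required daily accumulation = 178 / 20.5 = 8.683 DD/day.
T = T_base + 8.683 = 8.0 + 8.683 = 16.683 ≈ 16.7 °C.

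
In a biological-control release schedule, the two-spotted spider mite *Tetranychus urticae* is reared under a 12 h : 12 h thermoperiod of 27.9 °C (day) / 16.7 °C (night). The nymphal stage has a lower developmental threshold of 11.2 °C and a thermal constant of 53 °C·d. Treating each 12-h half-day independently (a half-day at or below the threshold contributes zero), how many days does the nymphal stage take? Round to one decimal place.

4.8 days

Day half: max(0, 27.9 − 11.2) × 0.5 = 16.7 × 0.5 = 8.35 DD.
Night half: max(0, 16.7 − 11.2) × 0.5 = 5.5 × 0.5 = 2.75 DD.
Per 24 h: 11.10 DD/day.
Duration = 53 / 11.10 = 4.775 ≈ 4.8 days.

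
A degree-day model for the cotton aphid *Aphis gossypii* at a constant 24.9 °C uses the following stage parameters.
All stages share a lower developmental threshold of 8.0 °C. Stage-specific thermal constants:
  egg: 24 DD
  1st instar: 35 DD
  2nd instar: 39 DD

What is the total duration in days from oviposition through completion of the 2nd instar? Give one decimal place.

Daily accumulation at 24.9 °C = 24.9 − 8.0 = 16.9 DD/day.
Total K = 24 + 35 + 39 = 98 DD.
Total duration = 98 / 16.9 = 5.799 ≈ 5.8 days.

5.8 days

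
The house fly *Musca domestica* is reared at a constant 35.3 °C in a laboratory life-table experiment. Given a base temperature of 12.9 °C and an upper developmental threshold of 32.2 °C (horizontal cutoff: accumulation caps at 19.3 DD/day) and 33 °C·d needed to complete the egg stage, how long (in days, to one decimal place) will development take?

Temperature 35.3 °C exceeds the upper threshold, so daily accumulation caps at 32.2 − 12.9 = 19.3 DD/day.
Duration = 33 / 19.3 = 1.710 ≈ 1.7 days.

1.7 days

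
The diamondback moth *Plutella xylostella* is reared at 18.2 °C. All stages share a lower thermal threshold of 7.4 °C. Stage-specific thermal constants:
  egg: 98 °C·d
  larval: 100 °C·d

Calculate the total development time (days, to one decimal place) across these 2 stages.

18.3 days

Daily accumulation at 18.2 °C = 18.2 − 7.4 = 10.8 DD/day.
Total K = 98 + 100 = 198 DD.
Total duration = 198 / 10.8 = 18.333 ≈ 18.3 days.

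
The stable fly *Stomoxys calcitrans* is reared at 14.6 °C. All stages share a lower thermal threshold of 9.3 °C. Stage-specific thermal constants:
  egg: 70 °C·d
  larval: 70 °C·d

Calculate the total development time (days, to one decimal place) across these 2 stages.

26.4 days

Daily accumulation at 14.6 °C = 14.6 − 9.3 = 5.3 DD/day.
Total K = 70 + 70 = 140 DD.
Total duration = 140 / 5.3 = 26.415 ≈ 26.4 days.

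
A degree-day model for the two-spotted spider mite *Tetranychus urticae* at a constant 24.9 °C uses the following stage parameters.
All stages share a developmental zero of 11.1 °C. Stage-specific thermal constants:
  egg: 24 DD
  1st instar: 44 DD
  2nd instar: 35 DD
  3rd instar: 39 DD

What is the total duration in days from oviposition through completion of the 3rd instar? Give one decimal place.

Daily accumulation at 24.9 °C = 24.9 − 11.1 = 13.8 DD/day.
Total K = 24 + 44 + 35 + 39 = 142 DD.
Total duration = 142 / 13.8 = 10.290 ≈ 10.3 days.

10.3 days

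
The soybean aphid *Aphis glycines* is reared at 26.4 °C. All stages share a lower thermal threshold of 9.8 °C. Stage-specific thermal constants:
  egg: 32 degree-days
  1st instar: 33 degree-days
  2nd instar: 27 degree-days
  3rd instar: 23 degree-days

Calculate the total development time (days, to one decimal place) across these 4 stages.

Daily accumulation at 26.4 °C = 26.4 − 9.8 = 16.6 DD/day.
Total K = 32 + 33 + 27 + 23 = 115 DD.
Total duration = 115 / 16.6 = 6.928 ≈ 6.9 days.

6.9 days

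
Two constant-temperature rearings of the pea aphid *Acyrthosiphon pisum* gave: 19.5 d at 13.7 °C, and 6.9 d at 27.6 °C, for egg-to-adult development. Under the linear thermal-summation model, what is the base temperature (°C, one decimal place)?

6.1 °C

Linear rate model ⇒ the product D·(T − T_b) is constant across temperatures.
19.5·(13.7 − T_b) = 6.9·(27.6 − T_b)
T_b = (19.5·13.7 − 6.9·27.6) / (19.5 − 6.9) = 76.71 / 12.6 = 6.088 °C ≈ 6.1 °C.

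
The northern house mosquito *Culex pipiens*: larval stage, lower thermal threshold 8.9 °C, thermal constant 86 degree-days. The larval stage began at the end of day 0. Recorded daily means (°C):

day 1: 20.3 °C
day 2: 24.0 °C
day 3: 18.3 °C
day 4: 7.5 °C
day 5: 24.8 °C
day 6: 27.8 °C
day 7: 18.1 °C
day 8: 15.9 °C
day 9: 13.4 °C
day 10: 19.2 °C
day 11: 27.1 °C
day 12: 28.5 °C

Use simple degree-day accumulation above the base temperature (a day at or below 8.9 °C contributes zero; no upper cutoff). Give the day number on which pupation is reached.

Daily DD above 8.9 °C: 11.4, 15.1, 9.4, 0.0, 15.9, 18.9, 9.2, 7.0, 4.5, 10.3, 18.2, 19.6.
Cumulative: 11.4, 26.5, 35.9, 35.9, 51.8, 70.7, 79.9, 86.9, 91.4, 101.7, 119.9, 139.5.
The total first reaches 86 DD on day 8.

day 8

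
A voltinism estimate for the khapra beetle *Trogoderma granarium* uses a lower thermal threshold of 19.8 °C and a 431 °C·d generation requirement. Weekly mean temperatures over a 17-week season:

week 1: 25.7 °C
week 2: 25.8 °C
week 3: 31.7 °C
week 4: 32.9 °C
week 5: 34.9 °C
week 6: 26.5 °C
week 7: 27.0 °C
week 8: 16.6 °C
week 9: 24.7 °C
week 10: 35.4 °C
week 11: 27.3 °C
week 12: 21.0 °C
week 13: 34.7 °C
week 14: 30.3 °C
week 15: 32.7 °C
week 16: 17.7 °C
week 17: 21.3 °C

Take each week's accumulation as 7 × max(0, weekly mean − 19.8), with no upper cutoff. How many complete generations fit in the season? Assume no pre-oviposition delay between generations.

2 generations

Weekly DD (7 × max(0, T̄ − 19.8)): 41.3, 42.0, 83.3, 91.7, 105.7, 46.9, 50.4, 0.0, 34.3, 109.2, 52.5, 8.4, 104.3, 73.5, 90.3, 0.0, 10.5.
Season total = 944.3 DD.
Complete generations = ⌊944.3 / 431⌋ = 2.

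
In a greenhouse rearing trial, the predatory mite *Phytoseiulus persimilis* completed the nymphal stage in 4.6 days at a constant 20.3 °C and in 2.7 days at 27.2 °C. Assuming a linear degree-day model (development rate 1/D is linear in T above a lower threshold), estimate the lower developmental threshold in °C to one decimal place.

Equal thermal constants: D₁(T₁ − T_b) = D₂(T₂ − T_b).
4.6·(20.3 − T_b) = 2.7·(27.2 − T_b)
T_b = (4.6·20.3 − 2.7·27.2) / (4.6 − 2.7) = 19.94 / 1.9 = 10.495 °C ≈ 10.5 °C.

10.5 °C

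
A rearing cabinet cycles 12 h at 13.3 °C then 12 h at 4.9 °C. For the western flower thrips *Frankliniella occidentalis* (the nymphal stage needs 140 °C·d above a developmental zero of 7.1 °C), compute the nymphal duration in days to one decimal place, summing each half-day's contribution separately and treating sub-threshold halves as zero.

45.2 days

Day half: max(0, 13.3 − 7.1) × 0.5 = 6.2 × 0.5 = 3.10 DD.
Night half: max(0, 4.9 − 7.1) × 0.5 = 0.0 × 0.5 = 0.00 DD.
Per 24 h: 3.10 DD/day.
Duration = 140 / 3.10 = 45.161 ≈ 45.2 days.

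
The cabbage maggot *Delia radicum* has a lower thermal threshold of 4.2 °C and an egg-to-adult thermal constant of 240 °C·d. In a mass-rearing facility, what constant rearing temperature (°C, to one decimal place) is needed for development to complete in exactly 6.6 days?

Required daily accumulation = 240 / 6.6 = 36.364 DD/day.
T = T_base + 36.364 = 4.2 + 36.364 = 40.564 ≈ 40.6 °C.

40.6 °C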